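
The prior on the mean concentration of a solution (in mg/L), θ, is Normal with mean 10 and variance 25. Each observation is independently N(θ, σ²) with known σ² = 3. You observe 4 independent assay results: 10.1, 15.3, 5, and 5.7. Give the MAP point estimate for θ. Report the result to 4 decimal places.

θ̂_MAP = 9.0534

n = 4; x̄ = (10.1 + 15.3 + 5 + 5.7)/4 = 36.1/4 = 9.025.
For a Normal prior and Normal likelihood with known variance, the posterior is Normal; its mode equals its mean, the precision-weighted average.
Prior precision 1/σ₀² = 1/25 = 0.04; data precision n/σ² = 4/3.
θ̂ = (0.04·10 + (4/3)·9.025) / (0.04 + 4/3) = (373/30)/(103/75) = 1865/206 ≈ 9.0534.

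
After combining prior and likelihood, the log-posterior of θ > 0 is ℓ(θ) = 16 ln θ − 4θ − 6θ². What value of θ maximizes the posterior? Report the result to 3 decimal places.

ℓ'(θ) = 16/θ − 4 − 12θ. Setting this to zero and multiplying by θ: 12θ² + 4θ − 16 = 0.
θ = (−4 + √(4² + 4·12·16)) / (2·12) = (−4 + √784) / 24 = (−4 + 28)/24 = 1.
ℓ''(θ) = −16/θ² − 12 < 0, confirming a maximum.

θ̂_MAP = 1.000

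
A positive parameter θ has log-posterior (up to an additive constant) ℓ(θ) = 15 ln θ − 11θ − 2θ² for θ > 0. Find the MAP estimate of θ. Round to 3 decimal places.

θ̂_MAP = 1.000

ℓ'(θ) = 15/θ − 11 − 4θ. Setting this to zero and multiplying by θ: 4θ² + 11θ − 15 = 0.
θ = (−11 + √(11² + 4·4·15)) / (2·4) = (−11 + √361) / 8 = (−11 + 19)/8 = 1.
ℓ''(θ) = −15/θ² − 4 < 0, confirming a maximum.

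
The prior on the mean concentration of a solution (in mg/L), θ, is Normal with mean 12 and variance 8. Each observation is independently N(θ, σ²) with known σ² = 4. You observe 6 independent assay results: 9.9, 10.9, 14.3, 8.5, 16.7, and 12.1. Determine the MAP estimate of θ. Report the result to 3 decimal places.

n = 6; x̄ = (9.9 + 10.9 + 14.3 + 8.5 + 16.7 + 12.1)/6 = 72.4/6 = 181/15 ≈ 12.0667.
For a Normal prior and Normal likelihood with known variance, the posterior is Normal; its mode equals its mean, the precision-weighted average.
Prior precision 1/σ₀² = 1/8 = 0.125; data precision n/σ² = 6/4 = 1.5.
θ̂ = (0.125·12 + 1.5·(181/15)) / (0.125 + 1.5) = 19.6/1.625 = 784/65 ≈ 12.062.

θ̂_MAP = 12.062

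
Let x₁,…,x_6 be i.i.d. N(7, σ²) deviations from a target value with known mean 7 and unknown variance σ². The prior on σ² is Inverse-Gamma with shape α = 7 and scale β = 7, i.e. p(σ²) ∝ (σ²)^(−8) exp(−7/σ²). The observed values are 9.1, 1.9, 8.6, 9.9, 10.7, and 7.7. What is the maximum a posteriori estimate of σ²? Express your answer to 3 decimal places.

Sum of squared deviations about the known mean: SS = (9.1−7)² + (1.9−7)² + (8.6−7)² + (9.9−7)² + (10.7−7)² + (7.7−7)² = 55.57.
The Normal likelihood contributes (σ²)^(−n/2) exp(−SS/(2σ²)), so the posterior is Inverse-Gamma(α + n/2, β + SS/2) = Inverse-Gamma(10, 34.785).
The mode of Inverse-Gamma(a, b) is b/(a+1) = 34.785/11 ≈ 3.162.

σ̂²_MAP = 3.162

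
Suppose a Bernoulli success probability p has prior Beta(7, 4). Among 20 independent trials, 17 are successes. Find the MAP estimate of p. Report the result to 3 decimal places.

p̂_MAP = 0.793

Prior: Beta(7, 4).
Data: 17 successes in 20 trials. The binomial likelihood contributes p^17(1−p)^3, so the posterior is Beta(7+17, 4+3) = Beta(24, 7).
For Beta(a, b) with a, b > 1 the mode is (a−1)/(a+b−2) = 23/29 ≈ 0.793.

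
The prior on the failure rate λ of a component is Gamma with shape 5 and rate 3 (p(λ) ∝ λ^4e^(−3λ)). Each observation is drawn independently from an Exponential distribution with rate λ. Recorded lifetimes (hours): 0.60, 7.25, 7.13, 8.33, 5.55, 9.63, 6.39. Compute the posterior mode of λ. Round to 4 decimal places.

The Exponential(rate=λ) likelihood is ∝ λ^n e^(−λΣtᵢ). Here n = 7 and Σtᵢ = 0.60 + 7.25 + 7.13 + 8.33 + 5.55 + 9.63 + 6.39 = 44.88.
Posterior ∝ λ^4e^(−3λ) · λ^7e^(−44.88λ) = λ^11e^(−47.88λ), i.e. Gamma(12, 47.88).
Mode = (a−1)/b = 11/47.88 ≈ 0.2297.

λ̂_MAP = 0.2297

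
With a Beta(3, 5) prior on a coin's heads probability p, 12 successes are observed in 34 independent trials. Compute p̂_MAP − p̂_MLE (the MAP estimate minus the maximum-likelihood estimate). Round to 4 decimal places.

Posterior is Beta(15, 27); MAP = (15−1)/(42−2) = 14/40 ≈ 0.35000.
MLE ignores the prior: p̂_MLE = k/n = 12/34 ≈ 0.35294.
Difference = 14/40 − 12/34 = -1/340 ≈ -0.0029.

MAP − MLE = -0.0029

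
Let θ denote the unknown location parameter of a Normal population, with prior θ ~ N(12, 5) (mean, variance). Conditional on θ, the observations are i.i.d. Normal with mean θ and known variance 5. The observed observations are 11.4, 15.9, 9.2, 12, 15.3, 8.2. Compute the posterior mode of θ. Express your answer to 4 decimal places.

θ̂_MAP = 12.0000

n = 6; x̄ = (11.4 + 15.9 + 9.2 + 12 + 15.3 + 8.2)/6 = 72/6 = 12.
For a Normal prior and Normal likelihood with known variance, the posterior is Normal; its mode equals its mean, the precision-weighted average.
Prior precision 1/σ₀² = 1/5 = 0.2; data precision n/σ² = 6/5 = 1.2.
θ̂ = (0.2·12 + 1.2·12) / (0.2 + 1.2) = 16.8/1.4 = 12.0000.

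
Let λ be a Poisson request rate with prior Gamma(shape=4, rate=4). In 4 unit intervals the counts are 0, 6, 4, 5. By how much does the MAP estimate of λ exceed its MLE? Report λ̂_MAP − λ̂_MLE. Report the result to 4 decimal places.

MAP − MLE = -1.5000

Σxᵢ = 15. Posterior is Gamma(19, 8); MAP = (19−1)/8 = 18/8 ≈ 2.25000.
MLE = x̄ = 15/4 ≈ 3.75000.
Difference = 18/8 − 15/4 = -3/2 ≈ -1.5000.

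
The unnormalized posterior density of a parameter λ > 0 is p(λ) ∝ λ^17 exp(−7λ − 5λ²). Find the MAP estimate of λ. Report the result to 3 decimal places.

ℓ'(λ) = 17/λ − 7 − 10λ. Setting this to zero and multiplying by λ: 10λ² + 7λ − 17 = 0.
λ = (−7 + √(7² + 4·10·17)) / (2·10) = (−7 + √729) / 20 = (−7 + 27)/20 = 1.
ℓ''(λ) = −17/λ² − 10 < 0, confirming a maximum.

λ̂_MAP = 1.000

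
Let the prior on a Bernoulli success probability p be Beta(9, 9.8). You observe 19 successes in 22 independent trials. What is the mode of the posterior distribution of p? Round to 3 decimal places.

p̂_MAP = 0.696

Prior: Beta(9, 9.8).
Data: 19 successes in 22 trials. The binomial likelihood contributes p^19(1−p)^3, so the posterior is Beta(9+19, 9.8+3) = Beta(28, 12.8).
For Beta(a, b) with a, b > 1 the mode is (a−1)/(a+b−2) = 27/38.8 ≈ 0.696.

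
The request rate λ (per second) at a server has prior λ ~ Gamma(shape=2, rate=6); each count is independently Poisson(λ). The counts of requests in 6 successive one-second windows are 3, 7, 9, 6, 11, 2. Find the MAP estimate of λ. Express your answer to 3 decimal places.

Σxᵢ = 3+7+9+6+11+2 = 38, with n = 6.
Posterior ∝ λe^(−6λ) · λ^38e^(−6λ) = λ^39e^(−12λ), i.e. Gamma(shape=40, rate=12).
The mode of a Gamma(a, b) with a ≥ 1 (shape–rate) is (a−1)/b = 39/12 ≈ 3.250.

λ̂_MAP = 3.250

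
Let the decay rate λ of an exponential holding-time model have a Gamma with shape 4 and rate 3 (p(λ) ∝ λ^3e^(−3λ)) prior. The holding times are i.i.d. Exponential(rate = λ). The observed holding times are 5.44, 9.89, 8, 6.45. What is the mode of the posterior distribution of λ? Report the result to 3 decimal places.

λ̂_MAP = 0.214

The Exponential(rate=λ) likelihood is ∝ λ^n e^(−λΣtᵢ). Here n = 4 and Σtᵢ = 5.44 + 9.89 + 8 + 6.45 = 29.78.
Posterior ∝ λ^3e^(−3λ) · λ^4e^(−29.78λ) = λ^7e^(−32.78λ), i.e. Gamma(8, 32.78).
Mode = (a−1)/b = 7/32.78 ≈ 0.214.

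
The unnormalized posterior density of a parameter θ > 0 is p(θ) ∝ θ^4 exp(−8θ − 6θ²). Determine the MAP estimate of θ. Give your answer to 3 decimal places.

θ̂_MAP = 0.333

ℓ'(θ) = 4/θ − 8 − 12θ. Setting this to zero and multiplying by θ: 12θ² + 8θ − 4 = 0.
θ = (−8 + √(8² + 4·12·4)) / (2·12) = (−8 + √256) / 24 = (−8 + 16)/24 = 1/3.
ℓ''(θ) = −4/θ² − 12 < 0, confirming a maximum.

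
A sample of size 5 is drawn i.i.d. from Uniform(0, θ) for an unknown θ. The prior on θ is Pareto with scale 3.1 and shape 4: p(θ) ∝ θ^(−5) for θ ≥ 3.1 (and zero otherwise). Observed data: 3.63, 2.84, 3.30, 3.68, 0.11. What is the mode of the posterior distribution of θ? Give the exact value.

θ̂_MAP = 3.68

The Uniform(0, θ) likelihood is θ^(−n) for θ ≥ max(xᵢ), zero otherwise. Here max(xᵢ) = 3.68.
Posterior ∝ θ^(−5) · θ^(−5) = θ^(−10) on θ ≥ max(3.1, 3.68) = 3.68.
This density is strictly decreasing in θ, so the posterior mode lies at the lower boundary of the support.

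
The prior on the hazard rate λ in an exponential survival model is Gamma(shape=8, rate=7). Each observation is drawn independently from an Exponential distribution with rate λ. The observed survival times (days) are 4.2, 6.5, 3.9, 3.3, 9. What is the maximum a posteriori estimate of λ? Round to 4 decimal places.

λ̂_MAP = 0.3540

The Exponential(rate=λ) likelihood is ∝ λ^n e^(−λΣtᵢ). Here n = 5 and Σtᵢ = 4.2 + 6.5 + 3.9 + 3.3 + 9 = 26.9.
Posterior ∝ λ^7e^(−7λ) · λ^5e^(−26.9λ) = λ^12e^(−33.9λ), i.e. Gamma(13, 33.9).
Mode = (a−1)/b = 12/33.9 ≈ 0.3540.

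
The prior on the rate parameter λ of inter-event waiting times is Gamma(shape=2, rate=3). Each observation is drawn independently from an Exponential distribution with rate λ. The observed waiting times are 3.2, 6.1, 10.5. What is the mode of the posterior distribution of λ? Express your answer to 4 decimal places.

The Exponential(rate=λ) likelihood is ∝ λ^n e^(−λΣtᵢ). Here n = 3 and Σtᵢ = 3.2 + 6.1 + 10.5 = 19.8.
Posterior ∝ λe^(−3λ) · λ^3e^(−19.8λ) = λ^4e^(−22.8λ), i.e. Gamma(5, 22.8).
Mode = (a−1)/b = 4/22.8 ≈ 0.1754.

λ̂_MAP = 0.1754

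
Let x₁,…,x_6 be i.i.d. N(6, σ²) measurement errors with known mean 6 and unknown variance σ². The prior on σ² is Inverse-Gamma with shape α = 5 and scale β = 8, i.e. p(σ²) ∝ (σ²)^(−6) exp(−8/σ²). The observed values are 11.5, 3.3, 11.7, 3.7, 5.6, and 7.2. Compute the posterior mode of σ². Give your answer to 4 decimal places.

Sum of squared deviations about the known mean: SS = (11.5−6)² + (3.3−6)² + (11.7−6)² + (3.7−6)² + (5.6−6)² + (7.2−6)² = 76.92.
The Normal likelihood contributes (σ²)^(−n/2) exp(−SS/(2σ²)), so the posterior is Inverse-Gamma(α + n/2, β + SS/2) = Inverse-Gamma(8, 46.46).
The mode of Inverse-Gamma(a, b) is b/(a+1) = 46.46/9 ≈ 5.1622.

σ̂²_MAP = 5.1622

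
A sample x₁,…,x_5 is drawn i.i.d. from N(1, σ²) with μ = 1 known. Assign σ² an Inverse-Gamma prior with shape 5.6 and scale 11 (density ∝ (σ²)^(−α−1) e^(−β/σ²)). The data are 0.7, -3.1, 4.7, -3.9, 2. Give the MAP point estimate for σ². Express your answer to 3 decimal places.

σ̂²_MAP = 4.264

Sum of squared deviations about the known mean: SS = (0.7−1)² + (-3.1−1)² + (4.7−1)² + (-3.9−1)² + (2−1)² = 55.6.
The Normal likelihood contributes (σ²)^(−n/2) exp(−SS/(2σ²)), so the posterior is Inverse-Gamma(α + n/2, β + SS/2) = Inverse-Gamma(8.1, 38.8).
The mode of Inverse-Gamma(a, b) is b/(a+1) = 38.8/9.1 ≈ 4.264.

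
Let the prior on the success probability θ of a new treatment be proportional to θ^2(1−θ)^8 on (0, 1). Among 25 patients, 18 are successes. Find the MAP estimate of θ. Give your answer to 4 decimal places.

θ̂_MAP = 0.5714

The prior density ∝ θ^2(1−θ)^8 is the kernel of Beta(3, 9).
Data: 18 successes in 25 trials. The binomial likelihood contributes θ^18(1−θ)^7, so the posterior is Beta(3+18, 9+7) = Beta(21, 16).
For Beta(a, b) with a, b > 1 the mode is (a−1)/(a+b−2) = 20/35 ≈ 0.5714.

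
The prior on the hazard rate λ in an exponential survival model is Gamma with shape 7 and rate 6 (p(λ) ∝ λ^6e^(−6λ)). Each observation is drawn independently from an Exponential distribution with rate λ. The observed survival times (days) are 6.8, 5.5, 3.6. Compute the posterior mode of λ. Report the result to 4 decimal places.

The Exponential(rate=λ) likelihood is ∝ λ^n e^(−λΣtᵢ). Here n = 3 and Σtᵢ = 6.8 + 5.5 + 3.6 = 15.9.
Posterior ∝ λ^6e^(−6λ) · λ^3e^(−15.9λ) = λ^9e^(−21.9λ), i.e. Gamma(10, 21.9).
Mode = (a−1)/b = 9/21.9 ≈ 0.4110.

λ̂_MAP = 0.4110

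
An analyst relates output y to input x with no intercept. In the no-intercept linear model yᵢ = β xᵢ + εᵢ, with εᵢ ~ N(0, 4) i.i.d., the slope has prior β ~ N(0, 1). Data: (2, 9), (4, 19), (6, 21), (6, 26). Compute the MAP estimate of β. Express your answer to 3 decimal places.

log p(β | y) = −Σ(yᵢ − βxᵢ)²/(2·4) − β²/(2·1) + const.
Setting the derivative to zero: Σxᵢ(yᵢ − βxᵢ)/4 − β/1 = 0, so β = Σxᵢyᵢ / (Σxᵢ² + σ²/τ²).
Σxᵢyᵢ = 2·9 + 4·19 + 6·21 + 6·26 = 376; Σxᵢ² = 92; σ²/τ² = 4.
β̂_MAP = 376 / (92 + 4) = 376/96 ≈ 3.917.

β̂_MAP = 3.917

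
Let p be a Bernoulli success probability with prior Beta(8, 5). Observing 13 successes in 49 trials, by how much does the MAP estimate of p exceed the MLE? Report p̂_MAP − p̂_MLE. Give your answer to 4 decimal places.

Posterior is Beta(21, 41); MAP = (21−1)/(62−2) = 20/60 ≈ 0.33333.
MLE ignores the prior: p̂_MLE = k/n = 13/49 ≈ 0.26531.
Difference = 20/60 − 13/49 = 10/147 ≈ 0.0680.

MAP − MLE = 0.0680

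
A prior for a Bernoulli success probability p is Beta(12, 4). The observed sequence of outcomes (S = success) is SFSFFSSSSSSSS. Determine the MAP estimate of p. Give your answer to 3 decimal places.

Prior: Beta(12, 4).
Data: 10 successes in 13 trials (from the sequence). The binomial likelihood contributes p^10(1−p)^3, so the posterior is Beta(12+10, 4+3) = Beta(22, 7).
For Beta(a, b) with a, b > 1 the mode is (a−1)/(a+b−2) = 21/27 ≈ 0.778.

p̂_MAP = 0.778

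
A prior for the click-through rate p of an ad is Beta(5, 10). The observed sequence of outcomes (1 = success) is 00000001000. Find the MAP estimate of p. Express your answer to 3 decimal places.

p̂_MAP = 0.208

Prior: Beta(5, 10).
Data: 1 success in 11 trials (from the sequence). The binomial likelihood contributes p(1−p)^10, so the posterior is Beta(5+1, 10+10) = Beta(6, 20).
For Beta(a, b) with a, b > 1 the mode is (a−1)/(a+b−2) = 5/24 ≈ 0.208.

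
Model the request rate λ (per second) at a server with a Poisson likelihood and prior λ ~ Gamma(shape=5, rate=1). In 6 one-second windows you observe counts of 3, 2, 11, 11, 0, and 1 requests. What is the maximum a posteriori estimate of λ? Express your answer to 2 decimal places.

Σxᵢ = 3+2+11+11+0+1 = 28, with n = 6.
Posterior ∝ λ^4e^(−1λ) · λ^28e^(−6λ) = λ^32e^(−7λ), i.e. Gamma(shape=33, rate=7).
The mode of a Gamma(a, b) with a ≥ 1 (shape–rate) is (a−1)/b = 32/7 ≈ 4.57.

λ̂_MAP = 4.57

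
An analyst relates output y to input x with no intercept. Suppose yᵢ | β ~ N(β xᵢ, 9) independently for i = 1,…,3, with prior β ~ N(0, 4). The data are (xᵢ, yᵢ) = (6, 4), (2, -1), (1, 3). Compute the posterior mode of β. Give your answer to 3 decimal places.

β̂_MAP = 0.578

log p(β | y) = −Σ(yᵢ − βxᵢ)²/(2·9) − β²/(2·4) + const.
Setting the derivative to zero: Σxᵢ(yᵢ − βxᵢ)/9 − β/4 = 0, so β = Σxᵢyᵢ / (Σxᵢ² + σ²/τ²).
Σxᵢyᵢ = 6·4 + 2·(-1) + 1·3 = 25; Σxᵢ² = 41; σ²/τ² = 2.25.
β̂_MAP = 25 / (41 + 2.25) = 25/43.25 ≈ 0.578.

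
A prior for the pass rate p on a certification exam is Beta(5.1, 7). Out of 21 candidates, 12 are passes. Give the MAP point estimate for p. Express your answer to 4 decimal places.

Prior: Beta(5.1, 7).
Data: 12 successes in 21 trials. The binomial likelihood contributes p^12(1−p)^9, so the posterior is Beta(5.1+12, 7+9) = Beta(17.1, 16).
For Beta(a, b) with a, b > 1 the mode is (a−1)/(a+b−2) = 16.1/31.1 ≈ 0.5177.

p̂_MAP = 0.5177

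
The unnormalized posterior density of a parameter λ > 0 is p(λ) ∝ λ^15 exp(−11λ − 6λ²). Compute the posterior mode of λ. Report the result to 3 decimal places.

ℓ'(λ) = 15/λ − 11 − 12λ. Setting this to zero and multiplying by λ: 12λ² + 11λ − 15 = 0.
λ = (−11 + √(11² + 4·12·15)) / (2·12) = (−11 + √841) / 24 = (−11 + 29)/24 = 3/4.
ℓ''(λ) = −15/λ² − 12 < 0, confirming a maximum.

λ̂_MAP = 0.750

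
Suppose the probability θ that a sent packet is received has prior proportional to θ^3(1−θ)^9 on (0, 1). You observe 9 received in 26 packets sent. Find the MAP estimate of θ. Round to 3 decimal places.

The prior density ∝ θ^3(1−θ)^9 is the kernel of Beta(4, 10).
Data: 9 successes in 26 trials. The binomial likelihood contributes θ^9(1−θ)^17, so the posterior is Beta(4+9, 10+17) = Beta(13, 27).
For Beta(a, b) with a, b > 1 the mode is (a−1)/(a+b−2) = 12/38 ≈ 0.316.

θ̂_MAP = 0.316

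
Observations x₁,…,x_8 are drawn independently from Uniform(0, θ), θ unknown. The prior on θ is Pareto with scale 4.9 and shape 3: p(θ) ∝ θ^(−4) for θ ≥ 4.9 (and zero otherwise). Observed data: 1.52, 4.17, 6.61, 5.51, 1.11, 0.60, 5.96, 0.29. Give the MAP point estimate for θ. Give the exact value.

The Uniform(0, θ) likelihood is θ^(−n) for θ ≥ max(xᵢ), zero otherwise. Here max(xᵢ) = 6.61.
Posterior ∝ θ^(−4) · θ^(−8) = θ^(−12) on θ ≥ max(4.9, 6.61) = 6.61.
This density is strictly decreasing in θ, so the posterior mode lies at the lower boundary of the support.

θ̂_MAP = 6.61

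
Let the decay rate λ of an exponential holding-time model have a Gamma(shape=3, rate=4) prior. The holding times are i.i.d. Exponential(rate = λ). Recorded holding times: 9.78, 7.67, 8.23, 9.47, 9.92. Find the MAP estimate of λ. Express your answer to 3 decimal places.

The Exponential(rate=λ) likelihood is ∝ λ^n e^(−λΣtᵢ). Here n = 5 and Σtᵢ = 9.78 + 7.67 + 8.23 + 9.47 + 9.92 = 45.07.
Posterior ∝ λ^2e^(−4λ) · λ^5e^(−45.07λ) = λ^7e^(−49.07λ), i.e. Gamma(8, 49.07).
Mode = (a−1)/b = 7/49.07 ≈ 0.143.

λ̂_MAP = 0.143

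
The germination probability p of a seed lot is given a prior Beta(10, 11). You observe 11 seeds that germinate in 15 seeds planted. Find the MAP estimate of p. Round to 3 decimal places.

p̂_MAP = 0.588

Prior: Beta(10, 11).
Data: 11 successes in 15 trials. The binomial likelihood contributes p^11(1−p)^4, so the posterior is Beta(10+11, 11+4) = Beta(21, 15).
For Beta(a, b) with a, b > 1 the mode is (a−1)/(a+b−2) = 20/34 ≈ 0.588.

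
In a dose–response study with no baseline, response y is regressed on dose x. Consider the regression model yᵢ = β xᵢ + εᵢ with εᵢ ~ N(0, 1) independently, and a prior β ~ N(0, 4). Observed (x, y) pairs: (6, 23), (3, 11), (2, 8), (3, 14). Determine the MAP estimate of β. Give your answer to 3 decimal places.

β̂_MAP = 3.931

log p(β | y) = −Σ(yᵢ − βxᵢ)²/(2·1) − β²/(2·4) + const.
Setting the derivative to zero: Σxᵢ(yᵢ − βxᵢ)/1 − β/4 = 0, so β = Σxᵢyᵢ / (Σxᵢ² + σ²/τ²).
Σxᵢyᵢ = 6·23 + 3·11 + 2·8 + 3·14 = 229; Σxᵢ² = 58; σ²/τ² = 0.25.
β̂_MAP = 229 / (58 + 0.25) = 229/58.25 ≈ 3.931.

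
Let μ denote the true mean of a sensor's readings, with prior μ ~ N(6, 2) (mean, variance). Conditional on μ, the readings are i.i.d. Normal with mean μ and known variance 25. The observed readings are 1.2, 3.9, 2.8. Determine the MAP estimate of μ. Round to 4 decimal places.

n = 3; x̄ = (1.2 + 3.9 + 2.8)/3 = 7.9/3 = 79/30 ≈ 2.6333.
For a Normal prior and Normal likelihood with known variance, the posterior is Normal; its mode equals its mean, the precision-weighted average.
Prior precision 1/σ₀² = 1/2 = 0.5; data precision n/σ² = 3/25 = 0.12.
μ̂ = (0.5·6 + 0.12·(79/30)) / (0.5 + 0.12) = 3.316/0.62 = 829/155 ≈ 5.3484.

μ̂_MAP = 5.3484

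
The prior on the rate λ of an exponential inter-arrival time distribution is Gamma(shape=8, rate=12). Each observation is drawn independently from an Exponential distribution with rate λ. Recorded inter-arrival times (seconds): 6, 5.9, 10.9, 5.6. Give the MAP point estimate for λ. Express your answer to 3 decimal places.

λ̂_MAP = 0.272

The Exponential(rate=λ) likelihood is ∝ λ^n e^(−λΣtᵢ). Here n = 4 and Σtᵢ = 6 + 5.9 + 10.9 + 5.6 = 28.4.
Posterior ∝ λ^7e^(−12λ) · λ^4e^(−28.4λ) = λ^11e^(−40.4λ), i.e. Gamma(12, 40.4).
Mode = (a−1)/b = 11/40.4 ≈ 0.272.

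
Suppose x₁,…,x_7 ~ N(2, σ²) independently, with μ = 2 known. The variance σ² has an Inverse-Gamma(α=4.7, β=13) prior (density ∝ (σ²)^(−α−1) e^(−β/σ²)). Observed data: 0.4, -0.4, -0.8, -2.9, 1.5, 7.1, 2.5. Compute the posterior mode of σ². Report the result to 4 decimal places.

σ̂²_MAP = 5.0370

Sum of squared deviations about the known mean: SS = (0.4−2)² + (-0.4−2)² + (-0.8−2)² + (-2.9−2)² + (1.5−2)² + (7.1−2)² + (2.5−2)² = 66.68.
The Normal likelihood contributes (σ²)^(−n/2) exp(−SS/(2σ²)), so the posterior is Inverse-Gamma(α + n/2, β + SS/2) = Inverse-Gamma(8.2, 46.34).
The mode of Inverse-Gamma(a, b) is b/(a+1) = 46.34/9.2 ≈ 5.0370.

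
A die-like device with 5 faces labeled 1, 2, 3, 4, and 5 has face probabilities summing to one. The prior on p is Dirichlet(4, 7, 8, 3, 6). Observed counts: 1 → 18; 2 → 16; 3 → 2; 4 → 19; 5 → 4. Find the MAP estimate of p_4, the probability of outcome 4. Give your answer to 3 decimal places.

MAP estimate: 0.256

The posterior is Dirichlet(αᵢ + nᵢ) = Dirichlet(22, 23, 10, 22, 10).
For a Dirichlet(a₁,…,a_K) with all aᵢ > 1, the mode has j-th component (aⱼ − 1)/(Σaᵢ − K).
Here Σaᵢ = 87 and K = 5, so p_4 = (22 − 1)/(87 − 5) = 21/82 ≈ 0.256.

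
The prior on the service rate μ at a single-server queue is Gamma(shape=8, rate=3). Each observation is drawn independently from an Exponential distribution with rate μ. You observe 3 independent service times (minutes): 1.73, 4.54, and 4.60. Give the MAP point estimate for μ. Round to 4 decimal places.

The Exponential(rate=μ) likelihood is ∝ μ^n e^(−μΣtᵢ). Here n = 3 and Σtᵢ = 1.73 + 4.54 + 4.60 = 10.87.
Posterior ∝ μ^7e^(−3μ) · μ^3e^(−10.87μ) = μ^10e^(−13.87μ), i.e. Gamma(11, 13.87).
Mode = (a−1)/b = 10/13.87 ≈ 0.7210.

μ̂_MAP = 0.7210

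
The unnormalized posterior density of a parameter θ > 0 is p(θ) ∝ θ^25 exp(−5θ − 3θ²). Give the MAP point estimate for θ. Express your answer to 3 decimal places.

ℓ'(θ) = 25/θ − 5 − 6θ. Setting this to zero and multiplying by θ: 6θ² + 5θ − 25 = 0.
θ = (−5 + √(5² + 4·6·25)) / (2·6) = (−5 + √625) / 12 = (−5 + 25)/12 = 5/3.
ℓ''(θ) = −25/θ² − 6 < 0, confirming a maximum.

θ̂_MAP = 1.667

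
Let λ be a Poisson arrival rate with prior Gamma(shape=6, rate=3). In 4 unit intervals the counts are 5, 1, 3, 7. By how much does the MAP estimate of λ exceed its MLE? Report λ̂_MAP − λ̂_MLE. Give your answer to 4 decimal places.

Σxᵢ = 16. Posterior is Gamma(22, 7); MAP = (22−1)/7 = 21/7 ≈ 3.00000.
MLE = x̄ = 16/4 ≈ 4.00000.
Difference = 21/7 − 16/4 = -1 ≈ -1.0000.

MAP − MLE = -1.0000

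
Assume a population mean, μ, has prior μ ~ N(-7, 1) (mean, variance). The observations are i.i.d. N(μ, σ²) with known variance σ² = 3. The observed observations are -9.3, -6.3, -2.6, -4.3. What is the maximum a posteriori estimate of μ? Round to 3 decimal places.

μ̂_MAP = -6.214

n = 4; x̄ = ((-9.3) + (-6.3) + (-2.6) + (-4.3))/4 = -22.5/4 = -5.625.
For a Normal prior and Normal likelihood with known variance, the posterior is Normal; its mode equals its mean, the precision-weighted average.
Prior precision 1/σ₀² = 1/1 = 1; data precision n/σ² = 4/3.
μ̂ = (1·(-7) + (4/3)·(-5.625)) / (1 + 4/3) = (-14.5)/(7/3) = -87/14 ≈ -6.214.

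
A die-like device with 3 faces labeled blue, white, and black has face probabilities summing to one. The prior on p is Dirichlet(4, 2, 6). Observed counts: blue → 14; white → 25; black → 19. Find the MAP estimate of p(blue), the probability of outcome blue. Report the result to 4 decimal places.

The posterior is Dirichlet(αᵢ + nᵢ) = Dirichlet(18, 27, 25).
For a Dirichlet(a₁,…,a_K) with all aᵢ > 1, the mode has j-th component (aⱼ − 1)/(Σaᵢ − K).
Here Σaᵢ = 70 and K = 3, so p(blue) = (18 − 1)/(70 − 3) = 17/67 ≈ 0.2537.

MAP estimate of p(blue) = 0.2537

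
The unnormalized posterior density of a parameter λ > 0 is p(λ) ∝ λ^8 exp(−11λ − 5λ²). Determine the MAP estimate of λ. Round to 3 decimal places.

ℓ'(λ) = 8/λ − 11 − 10λ. Setting this to zero and multiplying by λ: 10λ² + 11λ − 8 = 0.
λ = (−11 + √(11² + 4·10·8)) / (2·10) = (−11 + √441) / 20 = (−11 + 21)/20 = 1/2.
ℓ''(λ) = −8/λ² − 10 < 0, confirming a maximum.

λ̂_MAP = 0.500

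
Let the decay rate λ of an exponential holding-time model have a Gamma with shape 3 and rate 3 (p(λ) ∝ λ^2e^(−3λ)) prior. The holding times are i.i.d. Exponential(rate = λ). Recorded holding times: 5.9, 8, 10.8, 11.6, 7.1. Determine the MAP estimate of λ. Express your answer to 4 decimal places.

λ̂_MAP = 0.1509

The Exponential(rate=λ) likelihood is ∝ λ^n e^(−λΣtᵢ). Here n = 5 and Σtᵢ = 5.9 + 8 + 10.8 + 11.6 + 7.1 = 43.4.
Posterior ∝ λ^2e^(−3λ) · λ^5e^(−43.4λ) = λ^7e^(−46.4λ), i.e. Gamma(8, 46.4).
Mode = (a−1)/b = 7/46.4 ≈ 0.1509.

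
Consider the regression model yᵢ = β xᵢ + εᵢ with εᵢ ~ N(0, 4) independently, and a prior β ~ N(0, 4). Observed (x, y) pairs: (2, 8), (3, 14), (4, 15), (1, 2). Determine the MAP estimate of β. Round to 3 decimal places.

log p(β | y) = −Σ(yᵢ − βxᵢ)²/(2·4) − β²/(2·4) + const.
Setting the derivative to zero: Σxᵢ(yᵢ − βxᵢ)/4 − β/4 = 0, so β = Σxᵢyᵢ / (Σxᵢ² + σ²/τ²).
Σxᵢyᵢ = 2·8 + 3·14 + 4·15 + 1·2 = 120; Σxᵢ² = 30; σ²/τ² = 1.
β̂_MAP = 120 / (30 + 1) = 120/31 ≈ 3.871.

β̂_MAP = 3.871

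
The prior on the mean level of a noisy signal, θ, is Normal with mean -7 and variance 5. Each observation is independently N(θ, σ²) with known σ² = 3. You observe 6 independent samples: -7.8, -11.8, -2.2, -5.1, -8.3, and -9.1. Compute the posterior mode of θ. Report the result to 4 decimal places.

θ̂_MAP = -7.3485

n = 6; x̄ = ((-7.8) + (-11.8) + (-2.2) + (-5.1) + (-8.3) + (-9.1))/6 = -44.3/6 = -443/60 ≈ -7.3833.
For a Normal prior and Normal likelihood with known variance, the posterior is Normal; its mode equals its mean, the precision-weighted average.
Prior precision 1/σ₀² = 1/5 = 0.2; data precision n/σ² = 6/3 = 2.
θ̂ = (0.2·(-7) + 2·(-443/60)) / (0.2 + 2) = (-97/6)/2.2 = -485/66 ≈ -7.3485.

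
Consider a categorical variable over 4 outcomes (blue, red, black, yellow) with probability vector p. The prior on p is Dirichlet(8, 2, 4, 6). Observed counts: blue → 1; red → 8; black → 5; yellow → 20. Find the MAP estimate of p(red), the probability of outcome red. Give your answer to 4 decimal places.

The posterior is Dirichlet(αᵢ + nᵢ) = Dirichlet(9, 10, 9, 26).
For a Dirichlet(a₁,…,a_K) with all aᵢ > 1, the mode has j-th component (aⱼ − 1)/(Σaᵢ − K).
Here Σaᵢ = 54 and K = 4, so p(red) = (10 − 1)/(54 − 4) = 9/50 ≈ 0.1800.

MAP estimate of p(red) = 0.1800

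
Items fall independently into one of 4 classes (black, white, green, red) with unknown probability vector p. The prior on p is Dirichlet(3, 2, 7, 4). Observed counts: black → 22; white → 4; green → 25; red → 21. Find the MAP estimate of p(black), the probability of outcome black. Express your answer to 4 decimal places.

The posterior is Dirichlet(αᵢ + nᵢ) = Dirichlet(25, 6, 32, 25).
For a Dirichlet(a₁,…,a_K) with all aᵢ > 1, the mode has j-th component (aⱼ − 1)/(Σaᵢ − K).
Here Σaᵢ = 88 and K = 4, so p(black) = (25 − 1)/(88 − 4) = 24/84 ≈ 0.2857.

MAP estimate of p(black) = 0.2857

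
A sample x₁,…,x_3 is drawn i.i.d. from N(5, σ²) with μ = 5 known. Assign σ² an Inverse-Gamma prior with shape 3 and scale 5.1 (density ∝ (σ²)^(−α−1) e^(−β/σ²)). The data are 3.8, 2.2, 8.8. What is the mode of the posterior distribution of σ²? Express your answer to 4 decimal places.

Sum of squared deviations about the known mean: SS = (3.8−5)² + (2.2−5)² + (8.8−5)² = 23.72.
The Normal likelihood contributes (σ²)^(−n/2) exp(−SS/(2σ²)), so the posterior is Inverse-Gamma(α + n/2, β + SS/2) = Inverse-Gamma(4.5, 16.96).
The mode of Inverse-Gamma(a, b) is b/(a+1) = 16.96/5.5 ≈ 3.0836.

σ̂²_MAP = 3.0836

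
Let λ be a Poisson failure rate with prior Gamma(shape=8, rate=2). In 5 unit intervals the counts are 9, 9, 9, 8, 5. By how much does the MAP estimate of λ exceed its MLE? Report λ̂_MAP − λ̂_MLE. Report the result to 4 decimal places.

MAP − MLE = -1.2857

Σxᵢ = 40. Posterior is Gamma(48, 7); MAP = (48−1)/7 = 47/7 ≈ 6.71429.
MLE = x̄ = 40/5 ≈ 8.00000.
Difference = 47/7 − 40/5 = -9/7 ≈ -1.2857.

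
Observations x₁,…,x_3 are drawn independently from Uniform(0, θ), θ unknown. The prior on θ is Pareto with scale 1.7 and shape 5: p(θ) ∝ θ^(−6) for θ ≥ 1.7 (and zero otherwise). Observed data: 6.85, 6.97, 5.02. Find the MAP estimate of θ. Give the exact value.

The Uniform(0, θ) likelihood is θ^(−n) for θ ≥ max(xᵢ), zero otherwise. Here max(xᵢ) = 6.97.
Posterior ∝ θ^(−6) · θ^(−3) = θ^(−9) on θ ≥ max(1.7, 6.97) = 6.97.
This density is strictly decreasing in θ, so the posterior mode lies at the lower boundary of the support.

θ̂_MAP = 6.97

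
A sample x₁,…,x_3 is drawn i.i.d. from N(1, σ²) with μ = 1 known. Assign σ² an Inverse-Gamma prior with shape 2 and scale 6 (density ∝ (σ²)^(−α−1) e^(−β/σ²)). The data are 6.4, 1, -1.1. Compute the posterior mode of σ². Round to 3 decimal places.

σ̂²_MAP = 5.063

Sum of squared deviations about the known mean: SS = (6.4−1)² + (1−1)² + (-1.1−1)² = 33.57.
The Normal likelihood contributes (σ²)^(−n/2) exp(−SS/(2σ²)), so the posterior is Inverse-Gamma(α + n/2, β + SS/2) = Inverse-Gamma(3.5, 22.785).
The mode of Inverse-Gamma(a, b) is b/(a+1) = 22.785/4.5 ≈ 5.063.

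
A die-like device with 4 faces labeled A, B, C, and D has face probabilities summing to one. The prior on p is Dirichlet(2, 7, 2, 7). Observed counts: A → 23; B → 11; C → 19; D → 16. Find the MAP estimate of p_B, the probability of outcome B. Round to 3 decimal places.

The posterior is Dirichlet(αᵢ + nᵢ) = Dirichlet(25, 18, 21, 23).
For a Dirichlet(a₁,…,a_K) with all aᵢ > 1, the mode has j-th component (aⱼ − 1)/(Σaᵢ − K).
Here Σaᵢ = 87 and K = 4, so p_B = (18 − 1)/(87 − 4) = 17/83 ≈ 0.205.

MAP estimate of p_B = 0.205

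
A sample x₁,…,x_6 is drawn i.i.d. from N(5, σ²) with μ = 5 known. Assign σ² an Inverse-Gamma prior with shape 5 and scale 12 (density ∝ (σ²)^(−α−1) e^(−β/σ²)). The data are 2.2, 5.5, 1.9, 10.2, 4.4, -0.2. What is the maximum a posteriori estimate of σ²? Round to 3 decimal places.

Sum of squared deviations about the known mean: SS = (2.2−5)² + (5.5−5)² + (1.9−5)² + (10.2−5)² + (4.4−5)² + (-0.2−5)² = 72.14.
The Normal likelihood contributes (σ²)^(−n/2) exp(−SS/(2σ²)), so the posterior is Inverse-Gamma(α + n/2, β + SS/2) = Inverse-Gamma(8, 48.07).
The mode of Inverse-Gamma(a, b) is b/(a+1) = 48.07/9 ≈ 5.341.

σ̂²_MAP = 5.341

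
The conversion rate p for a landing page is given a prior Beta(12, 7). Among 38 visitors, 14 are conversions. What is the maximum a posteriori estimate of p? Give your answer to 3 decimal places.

Prior: Beta(12, 7).
Data: 14 successes in 38 trials. The binomial likelihood contributes p^14(1−p)^24, so the posterior is Beta(12+14, 7+24) = Beta(26, 31).
For Beta(a, b) with a, b > 1 the mode is (a−1)/(a+b−2) = 25/55 ≈ 0.455.

p̂_MAP = 0.455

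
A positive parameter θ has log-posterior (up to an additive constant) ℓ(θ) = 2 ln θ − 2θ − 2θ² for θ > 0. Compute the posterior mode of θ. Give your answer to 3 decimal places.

θ̂_MAP = 0.500

ℓ'(θ) = 2/θ − 2 − 4θ. Setting this to zero and multiplying by θ: 4θ² + 2θ − 2 = 0.
θ = (−2 + √(2² + 4·4·2)) / (2·4) = (−2 + √36) / 8 = (−2 + 6)/8 = 1/2.
ℓ''(θ) = −2/θ² − 4 < 0, confirming a maximum.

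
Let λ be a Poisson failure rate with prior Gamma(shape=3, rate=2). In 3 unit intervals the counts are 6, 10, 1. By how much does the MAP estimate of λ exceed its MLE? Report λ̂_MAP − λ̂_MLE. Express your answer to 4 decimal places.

Σxᵢ = 17. Posterior is Gamma(20, 5); MAP = (20−1)/5 = 19/5 ≈ 3.80000.
MLE = x̄ = 17/3 ≈ 5.66667.
Difference = 19/5 − 17/3 = -28/15 ≈ -1.8667.

MAP − MLE = -1.8667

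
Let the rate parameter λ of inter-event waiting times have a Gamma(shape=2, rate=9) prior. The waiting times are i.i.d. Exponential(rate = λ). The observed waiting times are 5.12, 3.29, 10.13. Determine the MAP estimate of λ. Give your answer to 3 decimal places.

The Exponential(rate=λ) likelihood is ∝ λ^n e^(−λΣtᵢ). Here n = 3 and Σtᵢ = 5.12 + 3.29 + 10.13 = 18.54.
Posterior ∝ λe^(−9λ) · λ^3e^(−18.54λ) = λ^4e^(−27.54λ), i.e. Gamma(5, 27.54).
Mode = (a−1)/b = 4/27.54 ≈ 0.145.

λ̂_MAP = 0.145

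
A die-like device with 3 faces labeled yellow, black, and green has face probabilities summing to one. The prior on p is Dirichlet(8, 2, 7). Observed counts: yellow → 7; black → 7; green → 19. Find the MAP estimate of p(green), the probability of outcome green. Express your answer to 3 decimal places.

The posterior is Dirichlet(αᵢ + nᵢ) = Dirichlet(15, 9, 26).
For a Dirichlet(a₁,…,a_K) with all aᵢ > 1, the mode has j-th component (aⱼ − 1)/(Σaᵢ − K).
Here Σaᵢ = 50 and K = 3, so p(green) = (26 − 1)/(50 − 3) = 25/47 ≈ 0.532.

MAP estimate of p(green) = 0.532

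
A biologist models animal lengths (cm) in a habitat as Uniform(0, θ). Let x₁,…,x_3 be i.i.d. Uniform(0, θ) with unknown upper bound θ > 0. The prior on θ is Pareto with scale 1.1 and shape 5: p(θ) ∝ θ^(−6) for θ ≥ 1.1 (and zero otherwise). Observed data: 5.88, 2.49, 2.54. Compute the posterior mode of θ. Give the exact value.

The Uniform(0, θ) likelihood is θ^(−n) for θ ≥ max(xᵢ), zero otherwise. Here max(xᵢ) = 5.88.
Posterior ∝ θ^(−6) · θ^(−3) = θ^(−9) on θ ≥ max(1.1, 5.88) = 5.88.
This density is strictly decreasing in θ, so the posterior mode lies at the lower boundary of the support.

θ̂_MAP = 5.88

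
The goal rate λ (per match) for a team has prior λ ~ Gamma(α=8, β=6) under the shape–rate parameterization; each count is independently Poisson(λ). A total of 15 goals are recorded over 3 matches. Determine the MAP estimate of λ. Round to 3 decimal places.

λ̂_MAP = 2.444

Σxᵢ = 15, n = 3.
Posterior ∝ λ^7e^(−6λ) · λ^15e^(−3λ) = λ^22e^(−9λ), i.e. Gamma(shape=23, rate=9).
The mode of a Gamma(a, b) with a ≥ 1 (shape–rate) is (a−1)/b = 22/9 ≈ 2.444.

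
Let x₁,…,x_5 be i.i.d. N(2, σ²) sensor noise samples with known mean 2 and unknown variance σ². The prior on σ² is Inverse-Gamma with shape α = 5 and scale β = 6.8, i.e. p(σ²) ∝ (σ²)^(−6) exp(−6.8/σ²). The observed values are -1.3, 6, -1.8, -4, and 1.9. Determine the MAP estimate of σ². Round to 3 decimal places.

Sum of squared deviations about the known mean: SS = (-1.3−2)² + (6−2)² + (-1.8−2)² + (-4−2)² + (1.9−2)² = 77.34.
The Normal likelihood contributes (σ²)^(−n/2) exp(−SS/(2σ²)), so the posterior is Inverse-Gamma(α + n/2, β + SS/2) = Inverse-Gamma(7.5, 45.47).
The mode of Inverse-Gamma(a, b) is b/(a+1) = 45.47/8.5 ≈ 5.349.

σ̂²_MAP = 5.349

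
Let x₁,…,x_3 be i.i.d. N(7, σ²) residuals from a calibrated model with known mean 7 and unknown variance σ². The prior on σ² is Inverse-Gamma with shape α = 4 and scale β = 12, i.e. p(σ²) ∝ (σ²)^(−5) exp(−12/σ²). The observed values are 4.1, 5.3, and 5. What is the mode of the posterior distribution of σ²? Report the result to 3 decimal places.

Sum of squared deviations about the known mean: SS = (4.1−7)² + (5.3−7)² + (5−7)² = 15.3.
The Normal likelihood contributes (σ²)^(−n/2) exp(−SS/(2σ²)), so the posterior is Inverse-Gamma(α + n/2, β + SS/2) = Inverse-Gamma(5.5, 19.65).
The mode of Inverse-Gamma(a, b) is b/(a+1) = 19.65/6.5 ≈ 3.023.

σ̂²_MAP = 3.023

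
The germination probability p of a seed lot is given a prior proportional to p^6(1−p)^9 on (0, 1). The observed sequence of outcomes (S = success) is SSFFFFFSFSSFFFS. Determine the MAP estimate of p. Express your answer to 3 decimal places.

p̂_MAP = 0.400

The prior density ∝ p^6(1−p)^9 is the kernel of Beta(7, 10).
Data: 6 successes in 15 trials (from the sequence). The binomial likelihood contributes p^6(1−p)^9, so the posterior is Beta(7+6, 10+9) = Beta(13, 19).
For Beta(a, b) with a, b > 1 the mode is (a−1)/(a+b−2) = 12/30 ≈ 0.400.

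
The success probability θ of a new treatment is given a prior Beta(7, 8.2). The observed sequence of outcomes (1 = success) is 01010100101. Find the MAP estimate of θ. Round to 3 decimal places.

θ̂_MAP = 0.455

Prior: Beta(7, 8.2).
Data: 5 successes in 11 trials (from the sequence). The binomial likelihood contributes θ^5(1−θ)^6, so the posterior is Beta(7+5, 8.2+6) = Beta(12, 14.2).
For Beta(a, b) with a, b > 1 the mode is (a−1)/(a+b−2) = 11/24.2 ≈ 0.455.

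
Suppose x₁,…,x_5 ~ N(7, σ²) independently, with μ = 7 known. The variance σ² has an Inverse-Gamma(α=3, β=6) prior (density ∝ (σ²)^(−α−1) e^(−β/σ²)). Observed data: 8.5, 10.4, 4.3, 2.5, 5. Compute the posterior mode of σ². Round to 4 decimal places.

σ̂²_MAP = 4.4115

Sum of squared deviations about the known mean: SS = (8.5−7)² + (10.4−7)² + (4.3−7)² + (2.5−7)² + (5−7)² = 45.35.
The Normal likelihood contributes (σ²)^(−n/2) exp(−SS/(2σ²)), so the posterior is Inverse-Gamma(α + n/2, β + SS/2) = Inverse-Gamma(5.5, 28.675).
The mode of Inverse-Gamma(a, b) is b/(a+1) = 28.675/6.5 ≈ 4.4115.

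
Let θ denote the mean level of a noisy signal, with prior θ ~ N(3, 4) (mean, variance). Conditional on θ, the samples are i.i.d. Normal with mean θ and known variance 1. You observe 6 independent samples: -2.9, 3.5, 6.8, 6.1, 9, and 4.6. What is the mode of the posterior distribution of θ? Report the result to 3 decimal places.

θ̂_MAP = 4.456

n = 6; x̄ = ((-2.9) + 3.5 + 6.8 + 6.1 + 9 + 4.6)/6 = 27.1/6 = 271/60 ≈ 4.5167.
For a Normal prior and Normal likelihood with known variance, the posterior is Normal; its mode equals its mean, the precision-weighted average.
Prior precision 1/σ₀² = 1/4 = 0.25; data precision n/σ² = 6/1 = 6.
θ̂ = (0.25·3 + 6·(271/60)) / (0.25 + 6) = 27.85/6.25 = 4.456.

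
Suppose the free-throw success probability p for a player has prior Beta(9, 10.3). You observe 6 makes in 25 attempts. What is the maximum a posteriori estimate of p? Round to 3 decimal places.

p̂_MAP = 0.331

Prior: Beta(9, 10.3).
Data: 6 successes in 25 trials. The binomial likelihood contributes p^6(1−p)^19, so the posterior is Beta(9+6, 10.3+19) = Beta(15, 29.3).
For Beta(a, b) with a, b > 1 the mode is (a−1)/(a+b−2) = 14/42.3 ≈ 0.331.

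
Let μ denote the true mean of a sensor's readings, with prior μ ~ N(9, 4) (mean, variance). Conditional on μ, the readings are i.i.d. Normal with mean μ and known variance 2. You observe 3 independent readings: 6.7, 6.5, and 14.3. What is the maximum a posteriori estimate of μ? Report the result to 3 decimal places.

μ̂_MAP = 9.143

n = 3; x̄ = (6.7 + 6.5 + 14.3)/3 = 27.5/3 = 55/6 ≈ 9.1667.
For a Normal prior and Normal likelihood with known variance, the posterior is Normal; its mode equals its mean, the precision-weighted average.
Prior precision 1/σ₀² = 1/4 = 0.25; data precision n/σ² = 3/2 = 1.5.
μ̂ = (0.25·9 + 1.5·(55/6)) / (0.25 + 1.5) = 16/1.75 = 64/7 ≈ 9.143.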